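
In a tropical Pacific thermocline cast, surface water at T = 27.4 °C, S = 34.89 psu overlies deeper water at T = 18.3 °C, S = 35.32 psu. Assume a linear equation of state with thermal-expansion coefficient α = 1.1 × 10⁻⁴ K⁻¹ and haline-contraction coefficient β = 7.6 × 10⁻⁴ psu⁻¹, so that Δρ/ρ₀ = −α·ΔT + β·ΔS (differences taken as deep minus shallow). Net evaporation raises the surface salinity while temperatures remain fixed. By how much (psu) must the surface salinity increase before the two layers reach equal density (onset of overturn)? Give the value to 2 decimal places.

Neutral buoyancy requires −α(T_deep − T_surf) + β(S_deep − S_surf′) = 0.
S_surf′ = S_deep − (α/β)·ΔT = 35.32 − (1.1 × 10⁻⁴/7.6 × 10⁻⁴)·(-9.1) = 36.6371 psu.
Increase required: 36.6371 − 34.89 = 1.7471 psu.

1.75 psu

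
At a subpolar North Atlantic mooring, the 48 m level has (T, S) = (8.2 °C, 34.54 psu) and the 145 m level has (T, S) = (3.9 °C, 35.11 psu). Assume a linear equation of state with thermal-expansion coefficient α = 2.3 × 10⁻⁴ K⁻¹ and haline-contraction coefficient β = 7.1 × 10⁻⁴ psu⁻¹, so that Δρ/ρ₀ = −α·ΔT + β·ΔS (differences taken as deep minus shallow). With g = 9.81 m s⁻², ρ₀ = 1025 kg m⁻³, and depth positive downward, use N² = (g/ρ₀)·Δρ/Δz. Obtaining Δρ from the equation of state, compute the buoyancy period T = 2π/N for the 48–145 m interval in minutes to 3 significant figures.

ΔT = -4.3 K, ΔS = +0.57 psu (deep − shallow).
Δρ/ρ₀ = −αΔT + βΔS = 9.89 × 10⁻⁴ + 4.047 × 10⁻⁴ = 1.3937 × 10⁻³, so Δρ ≈ 1.429 kg m⁻³.
N² = (g/ρ₀)·Δρ/Δz = g·(Δρ/ρ₀)/Δz = 9.81 × 1.3937 × 10⁻³ / 97 = 1.4095 × 10⁻⁴ s⁻².
N = √(1.4095 × 10⁻⁴) = 0.011872 rad s⁻¹ → T = 2π/N = 529.24 s = 8.8207 min ≈ 8.82 min.

8.82 min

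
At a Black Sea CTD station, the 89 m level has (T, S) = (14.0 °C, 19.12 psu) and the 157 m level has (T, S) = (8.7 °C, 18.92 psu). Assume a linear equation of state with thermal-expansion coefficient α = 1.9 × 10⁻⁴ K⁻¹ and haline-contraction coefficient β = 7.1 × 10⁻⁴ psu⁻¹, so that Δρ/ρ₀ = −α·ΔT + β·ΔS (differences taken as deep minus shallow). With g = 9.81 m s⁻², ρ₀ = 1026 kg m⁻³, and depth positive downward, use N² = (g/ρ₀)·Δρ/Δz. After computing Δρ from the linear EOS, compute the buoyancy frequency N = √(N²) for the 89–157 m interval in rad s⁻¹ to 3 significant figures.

0.0112 rad s⁻¹

ΔT = -5.3 K, ΔS = -0.20 psu (deep − shallow).
Δρ/ρ₀ = −αΔT + βΔS = 1.007 × 10⁻³ − 1.42 × 10⁻⁴ = 8.65 × 10⁻⁴, so Δρ ≈ 0.8875 kg m⁻³.
N² = (g/ρ₀)·Δρ/Δz = g·(Δρ/ρ₀)/Δz = 9.81 × 8.65 × 10⁻⁴ / 68 = 1.2479 × 10⁻⁴ s⁻².
N = √(1.2479 × 10⁻⁴) = 0.011171 rad s⁻¹ ≈ 0.0112 rad s⁻¹.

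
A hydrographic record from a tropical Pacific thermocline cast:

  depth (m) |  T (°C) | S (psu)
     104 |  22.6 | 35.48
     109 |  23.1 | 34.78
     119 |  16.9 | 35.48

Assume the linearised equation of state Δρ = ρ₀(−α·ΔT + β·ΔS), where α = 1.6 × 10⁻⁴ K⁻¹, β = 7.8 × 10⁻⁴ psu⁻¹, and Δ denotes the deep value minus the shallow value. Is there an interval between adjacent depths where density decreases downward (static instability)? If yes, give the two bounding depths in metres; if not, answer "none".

Evaluate Δρ/ρ₀ = −αΔT + βΔS across each adjacent pair:
  104–109 m: −αΔT+βΔS = −(1.6 × 10⁻⁴)(+0.5)+(7.8 × 10⁻⁴)(-0.70) = -6.3 × 10⁻⁴ → UNSTABLE
  109–119 m: −αΔT+βΔS = −(1.6 × 10⁻⁴)(-6.2)+(7.8 × 10⁻⁴)(+0.70) = 1.5 × 10⁻³ → stable
The 104–109 m interval has Δρ < 0: lighter water underlies denser water.

104–109 m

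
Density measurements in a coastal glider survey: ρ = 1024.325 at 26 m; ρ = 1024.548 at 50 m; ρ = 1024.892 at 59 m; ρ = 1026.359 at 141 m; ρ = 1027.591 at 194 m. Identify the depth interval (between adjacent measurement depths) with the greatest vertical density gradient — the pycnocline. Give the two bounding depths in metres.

50–59 m

Compute the density gradient over each adjacent pair:
  26–50 m: Δρ/Δz = 0.223/24 = 9.3 × 10⁻³ kg m⁻⁴
  50–59 m: Δρ/Δz = 0.344/9 = 0.038 kg m⁻⁴
  59–141 m: Δρ/Δz = 1.467/82 = 0.018 kg m⁻⁴
  141–194 m: Δρ/Δz = 1.232/53 = 0.023 kg m⁻⁴
The largest gradient is in the 50–59 m interval — the pycnocline.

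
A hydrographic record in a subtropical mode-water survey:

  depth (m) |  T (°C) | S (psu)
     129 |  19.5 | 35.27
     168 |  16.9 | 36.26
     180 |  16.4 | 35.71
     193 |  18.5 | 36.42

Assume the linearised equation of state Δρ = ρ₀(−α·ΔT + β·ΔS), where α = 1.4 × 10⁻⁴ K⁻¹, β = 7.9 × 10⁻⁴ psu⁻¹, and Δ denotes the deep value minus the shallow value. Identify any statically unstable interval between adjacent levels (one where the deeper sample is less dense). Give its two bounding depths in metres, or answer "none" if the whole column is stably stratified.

168–180 m

Evaluate Δρ/ρ₀ = −αΔT + βΔS across each adjacent pair:
  129–168 m: −αΔT+βΔS = −(1.4 × 10⁻⁴)(-2.6)+(7.9 × 10⁻⁴)(+0.99) = 1.1 × 10⁻³ → stable
  168–180 m: −αΔT+βΔS = −(1.4 × 10⁻⁴)(-0.5)+(7.9 × 10⁻⁴)(-0.55) = -3.6 × 10⁻⁴ → UNSTABLE
  180–193 m: −αΔT+βΔS = −(1.4 × 10⁻⁴)(+2.1)+(7.9 × 10⁻⁴)(+0.71) = 2.7 × 10⁻⁴ → stable
The 168–180 m interval has Δρ < 0: lighter water underlies denser water.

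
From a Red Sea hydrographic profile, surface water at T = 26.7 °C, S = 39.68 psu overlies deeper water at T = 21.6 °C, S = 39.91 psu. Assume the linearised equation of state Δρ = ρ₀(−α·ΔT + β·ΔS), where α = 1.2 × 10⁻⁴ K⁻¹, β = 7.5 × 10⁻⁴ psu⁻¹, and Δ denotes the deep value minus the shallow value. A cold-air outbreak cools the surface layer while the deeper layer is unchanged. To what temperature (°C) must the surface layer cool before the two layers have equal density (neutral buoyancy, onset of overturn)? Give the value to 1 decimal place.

Neutral buoyancy requires Δρ = 0, i.e. −α(T_deep − T_surf′) + β(S_deep − S_surf) = 0.
T_surf′ = T_deep − (β/α)·ΔS = 21.6 − (7.5 × 10⁻⁴/1.2 × 10⁻⁴)·(+0.23) = 20.163 °C.
Cooling required: 26.7 − (20.163) = 6.537 °C.

20.2 °C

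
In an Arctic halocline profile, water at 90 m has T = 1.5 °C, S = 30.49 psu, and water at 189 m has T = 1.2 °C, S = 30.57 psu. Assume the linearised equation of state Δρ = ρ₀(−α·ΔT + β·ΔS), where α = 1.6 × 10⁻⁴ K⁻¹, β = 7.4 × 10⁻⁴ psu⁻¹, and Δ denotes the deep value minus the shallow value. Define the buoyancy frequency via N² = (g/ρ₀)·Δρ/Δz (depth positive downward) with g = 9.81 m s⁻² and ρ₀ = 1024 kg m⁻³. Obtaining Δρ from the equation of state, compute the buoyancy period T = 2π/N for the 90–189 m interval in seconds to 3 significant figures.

ΔT = -0.3 K, ΔS = +0.08 psu (deep − shallow).
Δρ/ρ₀ = −αΔT + βΔS = 4.80 × 10⁻⁵ + 5.92 × 10⁻⁵ = 1.072 × 10⁻⁴, so Δρ ≈ 0.1098 kg m⁻³.
N² = (g/ρ₀)·Δρ/Δz = g·(Δρ/ρ₀)/Δz = 9.81 × 1.072 × 10⁻⁴ / 99 = 1.0623 × 10⁻⁵ s⁻².
N = √(1.0623 × 10⁻⁵) = 3.2593 × 10⁻³ rad s⁻¹ → T = 2π/N = 1.9278 × 10³ s ≈ 1.93 × 10³ s.

1.93 × 10³ s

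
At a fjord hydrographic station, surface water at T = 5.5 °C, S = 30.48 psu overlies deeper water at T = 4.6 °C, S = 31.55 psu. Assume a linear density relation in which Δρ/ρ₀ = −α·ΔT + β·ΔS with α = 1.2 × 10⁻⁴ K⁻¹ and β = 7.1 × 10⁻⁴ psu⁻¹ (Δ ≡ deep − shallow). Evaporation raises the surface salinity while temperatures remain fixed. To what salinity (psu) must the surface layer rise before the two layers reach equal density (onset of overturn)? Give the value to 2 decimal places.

31.70 psu

Neutral buoyancy requires −α(T_deep − T_surf) + β(S_deep − S_surf′) = 0.
S_surf′ = S_deep − (α/β)·ΔT = 31.55 − (1.2 × 10⁻⁴/7.1 × 10⁻⁴)·(-0.9) = 31.7021 psu.
Increase required: 31.7021 − 30.48 = 1.2221 psu.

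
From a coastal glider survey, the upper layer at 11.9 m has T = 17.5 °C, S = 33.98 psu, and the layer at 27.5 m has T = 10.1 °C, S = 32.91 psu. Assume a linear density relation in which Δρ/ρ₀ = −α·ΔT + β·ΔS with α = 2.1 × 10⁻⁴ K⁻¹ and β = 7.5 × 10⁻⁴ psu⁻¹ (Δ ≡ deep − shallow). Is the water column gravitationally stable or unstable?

stable

ΔT = 10.1 − 17.5 = -7.4 K and ΔS = 32.91 − 33.98 = -1.07 psu (deep − shallow).
−αΔT = 1.554 × 10⁻³; βΔS = -8.025 × 10⁻⁴; sum Δρ/ρ₀ = 7.515 × 10⁻⁴.
Δρ/ρ₀ > 0, so Δρ > 0: deeper water is denser → statically stable.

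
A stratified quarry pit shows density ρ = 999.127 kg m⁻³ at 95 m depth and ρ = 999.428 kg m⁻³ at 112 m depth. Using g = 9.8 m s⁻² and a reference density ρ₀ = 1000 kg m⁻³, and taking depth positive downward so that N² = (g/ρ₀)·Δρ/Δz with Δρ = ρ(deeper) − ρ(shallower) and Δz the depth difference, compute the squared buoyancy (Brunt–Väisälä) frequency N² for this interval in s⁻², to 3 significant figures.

Δρ = 999.428 − 999.127 = 0.301 kg m⁻³ over Δz = 112 − 95 = 17 m.
N² = (9.8/1000) × (0.301/17) = 1.7352 × 10⁻⁴ s⁻² ≈ 1.74 × 10⁻⁴ s⁻².
Since Δρ > 0 the layer is stably stratified.

1.74 × 10⁻⁴ s⁻²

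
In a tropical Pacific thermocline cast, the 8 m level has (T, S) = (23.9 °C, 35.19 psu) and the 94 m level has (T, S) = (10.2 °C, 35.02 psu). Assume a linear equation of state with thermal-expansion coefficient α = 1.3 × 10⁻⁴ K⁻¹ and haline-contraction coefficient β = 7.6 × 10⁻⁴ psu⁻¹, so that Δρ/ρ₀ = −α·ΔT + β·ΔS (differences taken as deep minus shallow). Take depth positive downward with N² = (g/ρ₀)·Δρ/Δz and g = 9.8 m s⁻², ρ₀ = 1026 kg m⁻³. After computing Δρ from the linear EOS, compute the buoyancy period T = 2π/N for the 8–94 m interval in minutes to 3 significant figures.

7.63 min

ΔT = -13.7 K, ΔS = -0.17 psu (deep − shallow).
Δρ/ρ₀ = −αΔT + βΔS = 1.781 × 10⁻³ − 1.292 × 10⁻⁴ = 1.6518 × 10⁻³, so Δρ ≈ 1.695 kg m⁻³.
N² = (g/ρ₀)·Δρ/Δz = g·(Δρ/ρ₀)/Δz = 9.8 × 1.6518 × 10⁻³ / 86 = 1.8823 × 10⁻⁴ s⁻².
N = √(1.8823 × 10⁻⁴) = 0.013720 rad s⁻¹ → T = 2π/N = 457.96 s = 7.6327 min ≈ 7.63 min.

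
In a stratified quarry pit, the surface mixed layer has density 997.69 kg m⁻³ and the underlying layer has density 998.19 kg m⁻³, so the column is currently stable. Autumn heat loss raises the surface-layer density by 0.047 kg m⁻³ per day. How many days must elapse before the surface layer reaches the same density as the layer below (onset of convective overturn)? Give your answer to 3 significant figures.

Density deficit of the surface layer: 998.19 − 997.69 = 0.5 kg m⁻³.
Required change = 0.5 / 0.047 = 10.6 days.

10.6 days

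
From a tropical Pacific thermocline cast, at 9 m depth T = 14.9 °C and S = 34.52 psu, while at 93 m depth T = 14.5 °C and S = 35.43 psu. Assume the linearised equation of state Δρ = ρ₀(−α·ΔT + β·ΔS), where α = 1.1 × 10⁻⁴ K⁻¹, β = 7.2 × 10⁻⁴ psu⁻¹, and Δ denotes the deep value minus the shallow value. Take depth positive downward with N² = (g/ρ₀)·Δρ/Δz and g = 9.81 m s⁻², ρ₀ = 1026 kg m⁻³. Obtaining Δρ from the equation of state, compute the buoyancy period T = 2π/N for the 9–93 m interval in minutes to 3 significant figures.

ΔT = -0.4 K, ΔS = +0.91 psu (deep − shallow).
Δρ/ρ₀ = −αΔT + βΔS = 4.40 × 10⁻⁵ + 6.552 × 10⁻⁴ = 6.992 × 10⁻⁴, so Δρ ≈ 0.7174 kg m⁻³.
N² = (g/ρ₀)·Δρ/Δz = g·(Δρ/ρ₀)/Δz = 9.81 × 6.992 × 10⁻⁴ / 84 = 8.1657 × 10⁻⁵ s⁻².
N = √(8.1657 × 10⁻⁵) = 9.0364 × 10⁻³ rad s⁻¹ → T = 2π/N = 695.32 s = 11.589 min ≈ 11.6 min.

11.6 min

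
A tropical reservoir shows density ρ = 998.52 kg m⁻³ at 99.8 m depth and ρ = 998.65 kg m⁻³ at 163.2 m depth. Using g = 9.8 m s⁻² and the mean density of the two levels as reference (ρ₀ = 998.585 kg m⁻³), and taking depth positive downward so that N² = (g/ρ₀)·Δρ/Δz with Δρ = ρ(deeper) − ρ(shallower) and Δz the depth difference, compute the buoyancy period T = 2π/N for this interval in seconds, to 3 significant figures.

1.40 × 10³ s

Δρ = 998.65 − 998.52 = 0.13 kg m⁻³ over Δz = 163.2 − 99.8 = 63.4 m.
N² = (9.8/998.585) × (0.13/63.4) = 2.0123 × 10⁻⁵ s⁻².
N = √(2.0123 × 10⁻⁵) = 4.4859 × 10⁻³ rad s⁻¹, so T = 2π/N = 1.4007 × 10³ s ≈ 1.40 × 10³ s.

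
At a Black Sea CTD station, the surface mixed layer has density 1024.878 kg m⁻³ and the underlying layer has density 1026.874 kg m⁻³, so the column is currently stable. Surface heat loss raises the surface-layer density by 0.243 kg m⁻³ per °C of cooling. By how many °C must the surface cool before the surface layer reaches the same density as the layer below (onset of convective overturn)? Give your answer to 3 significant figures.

8.21 °C

Density deficit of the surface layer: 1026.874 − 1024.878 = 1.996 kg m⁻³.
Required change = 1.996 / 0.243 = 8.21 °C.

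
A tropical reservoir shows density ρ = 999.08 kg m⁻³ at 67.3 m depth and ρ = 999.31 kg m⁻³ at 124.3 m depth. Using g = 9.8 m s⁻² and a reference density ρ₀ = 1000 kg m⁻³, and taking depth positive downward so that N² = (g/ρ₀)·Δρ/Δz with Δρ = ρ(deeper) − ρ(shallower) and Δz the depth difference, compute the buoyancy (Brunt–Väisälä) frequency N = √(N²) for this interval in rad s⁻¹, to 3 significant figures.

Δρ = 999.31 − 999.08 = 0.23 kg m⁻³ over Δz = 124.3 − 67.3 = 57 m.
N² = (9.8/1000) × (0.23/57) = 3.9544 × 10⁻⁵ s⁻².
N = √(3.9544 × 10⁻⁵) = 6.2884 × 10⁻³ rad s⁻¹ ≈ 6.29 × 10⁻³ rad s⁻¹.
Since Δρ > 0 the layer is stably stratified.

6.29 × 10⁻³ rad s⁻¹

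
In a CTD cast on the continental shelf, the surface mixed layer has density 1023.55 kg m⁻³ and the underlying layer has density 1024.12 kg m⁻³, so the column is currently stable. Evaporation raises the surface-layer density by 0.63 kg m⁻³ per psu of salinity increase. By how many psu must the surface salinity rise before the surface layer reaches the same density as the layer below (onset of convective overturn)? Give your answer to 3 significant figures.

0.905 psu

Density deficit of the surface layer: 1024.12 − 1023.55 = 0.57 kg m⁻³.
Required change = 0.57 / 0.63 = 0.905 psu.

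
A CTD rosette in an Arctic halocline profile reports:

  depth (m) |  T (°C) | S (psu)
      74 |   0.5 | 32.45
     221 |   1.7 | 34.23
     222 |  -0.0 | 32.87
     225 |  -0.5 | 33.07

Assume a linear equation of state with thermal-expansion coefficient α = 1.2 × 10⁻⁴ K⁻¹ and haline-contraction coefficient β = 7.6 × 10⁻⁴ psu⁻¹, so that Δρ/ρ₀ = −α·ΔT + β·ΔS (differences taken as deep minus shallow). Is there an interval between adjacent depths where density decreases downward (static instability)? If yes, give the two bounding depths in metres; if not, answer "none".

Evaluate Δρ/ρ₀ = −αΔT + βΔS across each adjacent pair:
  74–221 m: −αΔT+βΔS = −(1.2 × 10⁻⁴)(+1.2)+(7.6 × 10⁻⁴)(+1.78) = 1.2 × 10⁻³ → stable
  221–222 m: −αΔT+βΔS = −(1.2 × 10⁻⁴)(-1.7)+(7.6 × 10⁻⁴)(-1.36) = -8.3 × 10⁻⁴ → UNSTABLE
  222–225 m: −αΔT+βΔS = −(1.2 × 10⁻⁴)(-0.5)+(7.6 × 10⁻⁴)(+0.20) = 2.1 × 10⁻⁴ → stable
The 221–222 m interval has Δρ < 0: lighter water underlies denser water.

221–222 m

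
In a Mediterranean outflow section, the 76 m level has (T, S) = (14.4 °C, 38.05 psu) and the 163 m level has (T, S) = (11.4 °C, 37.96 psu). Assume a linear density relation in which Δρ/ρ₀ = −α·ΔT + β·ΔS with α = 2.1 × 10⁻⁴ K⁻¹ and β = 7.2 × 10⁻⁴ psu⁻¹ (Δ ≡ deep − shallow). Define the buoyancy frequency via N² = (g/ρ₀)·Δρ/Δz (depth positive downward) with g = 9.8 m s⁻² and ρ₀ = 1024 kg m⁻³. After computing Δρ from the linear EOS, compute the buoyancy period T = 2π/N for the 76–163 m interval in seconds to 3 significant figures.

787 s

ΔT = -3.0 K, ΔS = -0.09 psu (deep − shallow).
Δρ/ρ₀ = −αΔT + βΔS = 6.30 × 10⁻⁴ − 6.48 × 10⁻⁵ = 5.652 × 10⁻⁴, so Δρ ≈ 0.5788 kg m⁻³.
N² = (g/ρ₀)·Δρ/Δz = g·(Δρ/ρ₀)/Δz = 9.8 × 5.652 × 10⁻⁴ / 87 = 6.3666 × 10⁻⁵ s⁻².
N = √(6.3666 × 10⁻⁵) = 7.9791 × 10⁻³ rad s⁻¹ → T = 2π/N = 787.46 s ≈ 787 s.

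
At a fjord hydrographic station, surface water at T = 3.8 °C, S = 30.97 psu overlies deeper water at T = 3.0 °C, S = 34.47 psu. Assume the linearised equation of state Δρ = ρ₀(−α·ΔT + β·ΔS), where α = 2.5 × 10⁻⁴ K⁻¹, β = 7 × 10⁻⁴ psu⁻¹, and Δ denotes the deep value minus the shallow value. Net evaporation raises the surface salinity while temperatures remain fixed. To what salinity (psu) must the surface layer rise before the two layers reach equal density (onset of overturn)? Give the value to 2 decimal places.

Neutral buoyancy requires −α(T_deep − T_surf) + β(S_deep − S_surf′) = 0.
S_surf′ = S_deep − (α/β)·ΔT = 34.47 − (2.5 × 10⁻⁴/7 × 10⁻⁴)·(-0.8) = 34.7557 psu.
Increase required: 34.7557 − 30.97 = 3.7857 psu.

34.76 psu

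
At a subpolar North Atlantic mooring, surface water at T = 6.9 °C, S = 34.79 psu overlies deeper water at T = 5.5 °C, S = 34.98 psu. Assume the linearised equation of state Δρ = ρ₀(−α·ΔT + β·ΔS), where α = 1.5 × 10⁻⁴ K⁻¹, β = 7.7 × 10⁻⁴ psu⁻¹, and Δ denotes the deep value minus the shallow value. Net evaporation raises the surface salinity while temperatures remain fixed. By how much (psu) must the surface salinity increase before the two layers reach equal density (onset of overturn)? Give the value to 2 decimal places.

Neutral buoyancy requires −α(T_deep − T_surf) + β(S_deep − S_surf′) = 0.
S_surf′ = S_deep − (α/β)·ΔT = 34.98 − (1.5 × 10⁻⁴/7.7 × 10⁻⁴)·(-1.4) = 35.2527 psu.
Increase required: 35.2527 − 34.79 = 0.4627 psu.

0.46 psu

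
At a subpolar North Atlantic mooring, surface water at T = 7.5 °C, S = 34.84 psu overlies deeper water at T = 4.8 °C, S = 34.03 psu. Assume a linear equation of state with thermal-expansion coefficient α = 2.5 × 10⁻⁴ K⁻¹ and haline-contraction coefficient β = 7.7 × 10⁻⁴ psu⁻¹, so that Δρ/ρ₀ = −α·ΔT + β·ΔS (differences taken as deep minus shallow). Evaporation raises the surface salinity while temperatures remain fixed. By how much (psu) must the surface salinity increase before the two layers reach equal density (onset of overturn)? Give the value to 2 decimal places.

0.07 psu

Neutral buoyancy requires −α(T_deep − T_surf) + β(S_deep − S_surf′) = 0.
S_surf′ = S_deep − (α/β)·ΔT = 34.03 − (2.5 × 10⁻⁴/7.7 × 10⁻⁴)·(-2.7) = 34.9066 psu.
Increase required: 34.9066 − 34.84 = 0.0666 psu.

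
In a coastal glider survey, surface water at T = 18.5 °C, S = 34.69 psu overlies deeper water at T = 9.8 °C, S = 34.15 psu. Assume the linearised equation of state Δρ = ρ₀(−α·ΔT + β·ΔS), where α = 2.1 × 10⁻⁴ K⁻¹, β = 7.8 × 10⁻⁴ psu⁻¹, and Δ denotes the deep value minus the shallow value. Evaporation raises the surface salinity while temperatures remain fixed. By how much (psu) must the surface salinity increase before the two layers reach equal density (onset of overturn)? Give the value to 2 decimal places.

Neutral buoyancy requires −α(T_deep − T_surf) + β(S_deep − S_surf′) = 0.
S_surf′ = S_deep − (α/β)·ΔT = 34.15 − (2.1 × 10⁻⁴/7.8 × 10⁻⁴)·(-8.7) = 36.4923 psu.
Increase required: 36.4923 − 34.69 = 1.8023 psu.

1.80 psu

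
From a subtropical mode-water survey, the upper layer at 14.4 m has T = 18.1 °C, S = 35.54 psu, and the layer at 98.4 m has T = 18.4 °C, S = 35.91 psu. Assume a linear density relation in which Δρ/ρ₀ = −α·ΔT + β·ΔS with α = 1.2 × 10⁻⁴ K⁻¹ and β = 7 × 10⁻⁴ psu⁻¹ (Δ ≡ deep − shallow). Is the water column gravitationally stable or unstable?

ΔT = 18.4 − 18.1 = +0.3 K and ΔS = 35.91 − 35.54 = +0.37 psu (deep − shallow).
−αΔT = -3.60 × 10⁻⁵; βΔS = 2.59 × 10⁻⁴; sum Δρ/ρ₀ = 2.23 × 10⁻⁴.
Δρ/ρ₀ > 0, so Δρ > 0: deeper water is denser → statically stable.

stable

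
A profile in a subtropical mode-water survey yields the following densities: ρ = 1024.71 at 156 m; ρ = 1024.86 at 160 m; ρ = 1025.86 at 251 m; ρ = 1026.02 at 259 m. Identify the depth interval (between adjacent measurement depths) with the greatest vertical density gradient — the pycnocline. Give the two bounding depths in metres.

Compute the density gradient over each adjacent pair:
  156–160 m: Δρ/Δz = 0.15/4 = 0.037 kg m⁻⁴
  160–251 m: Δρ/Δz = 1.00/91 = 0.011 kg m⁻⁴
  251–259 m: Δρ/Δz = 0.16/8 = 0.020 kg m⁻⁴
The largest gradient is in the 156–160 m interval — the pycnocline.

156–160 m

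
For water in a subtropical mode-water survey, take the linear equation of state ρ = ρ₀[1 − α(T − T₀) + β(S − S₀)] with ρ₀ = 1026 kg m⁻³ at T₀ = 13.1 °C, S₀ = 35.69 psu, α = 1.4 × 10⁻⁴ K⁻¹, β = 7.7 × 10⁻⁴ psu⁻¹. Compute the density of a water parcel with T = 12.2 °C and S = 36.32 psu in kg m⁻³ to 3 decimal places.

T − T₀ = -0.9 K, S − S₀ = +0.63 psu.
Bracket = 1 − α·(-0.9) + β·(+0.63) = 1 + (6.111 × 10⁻⁴) = 1.0006111.
ρ = 1026 × 1.0006111 = 1026.627 kg m⁻³.

1026.627 kg m⁻³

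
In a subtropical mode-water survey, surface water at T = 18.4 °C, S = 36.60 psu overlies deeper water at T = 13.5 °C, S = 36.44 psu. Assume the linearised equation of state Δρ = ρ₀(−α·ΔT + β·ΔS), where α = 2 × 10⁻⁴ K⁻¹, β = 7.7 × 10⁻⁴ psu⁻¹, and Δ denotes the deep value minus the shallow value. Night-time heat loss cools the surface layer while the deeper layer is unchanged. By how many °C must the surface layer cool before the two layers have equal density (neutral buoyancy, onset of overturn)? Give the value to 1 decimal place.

4.3 °C

Neutral buoyancy requires Δρ = 0, i.e. −α(T_deep − T_surf′) + β(S_deep − S_surf) = 0.
T_surf′ = T_deep − (β/α)·ΔS = 13.5 − (7.7 × 10⁻⁴/2 × 10⁻⁴)·(-0.16) = 14.116 °C.
Cooling required: 18.4 − (14.116) = 4.284 °C.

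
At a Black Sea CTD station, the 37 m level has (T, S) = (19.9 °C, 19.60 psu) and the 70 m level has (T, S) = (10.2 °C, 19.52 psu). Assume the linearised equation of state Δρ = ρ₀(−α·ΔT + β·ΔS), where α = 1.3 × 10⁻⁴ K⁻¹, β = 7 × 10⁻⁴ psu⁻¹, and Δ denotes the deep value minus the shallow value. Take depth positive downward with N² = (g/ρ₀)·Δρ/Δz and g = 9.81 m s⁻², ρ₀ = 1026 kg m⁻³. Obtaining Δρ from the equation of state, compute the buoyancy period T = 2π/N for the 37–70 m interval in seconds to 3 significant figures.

332 s

ΔT = -9.7 K, ΔS = -0.08 psu (deep − shallow).
Δρ/ρ₀ = −αΔT + βΔS = 1.261 × 10⁻³ − 5.60 × 10⁻⁵ = 1.205 × 10⁻³, so Δρ ≈ 1.236 kg m⁻³.
N² = (g/ρ₀)·Δρ/Δz = g·(Δρ/ρ₀)/Δz = 9.81 × 1.205 × 10⁻³ / 33 = 3.5821 × 10⁻⁴ s⁻².
N = √(3.5821 × 10⁻⁴) = 0.018926 rad s⁻¹ → T = 2π/N = 331.99 s ≈ 332 s.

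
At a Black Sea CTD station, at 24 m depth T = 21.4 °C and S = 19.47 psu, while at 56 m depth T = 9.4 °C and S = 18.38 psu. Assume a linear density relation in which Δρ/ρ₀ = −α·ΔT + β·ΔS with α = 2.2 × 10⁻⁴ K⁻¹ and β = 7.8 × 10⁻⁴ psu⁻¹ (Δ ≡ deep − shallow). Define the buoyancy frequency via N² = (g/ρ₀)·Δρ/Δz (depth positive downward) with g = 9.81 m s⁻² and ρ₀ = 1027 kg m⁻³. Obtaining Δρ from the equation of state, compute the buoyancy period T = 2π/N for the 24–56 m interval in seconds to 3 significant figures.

268 s

ΔT = -12.0 K, ΔS = -1.09 psu (deep − shallow).
Δρ/ρ₀ = −αΔT + βΔS = 2.64 × 10⁻³ − 8.502 × 10⁻⁴ = 1.7898 × 10⁻³, so Δρ ≈ 1.838 kg m⁻³.
N² = (g/ρ₀)·Δρ/Δz = g·(Δρ/ρ₀)/Δz = 9.81 × 1.7898 × 10⁻³ / 32 = 5.4869 × 10⁻⁴ s⁻².
N = √(5.4869 × 10⁻⁴) = 0.023424 rad s⁻¹ → T = 2π/N = 268.24 s ≈ 268 s.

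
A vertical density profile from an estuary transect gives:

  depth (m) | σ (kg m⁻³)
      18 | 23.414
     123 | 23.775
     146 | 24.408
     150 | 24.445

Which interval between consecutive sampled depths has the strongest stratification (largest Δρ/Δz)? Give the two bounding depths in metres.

Compute the density gradient over each adjacent pair:
  18–123 m: Δρ/Δz = 0.361/105 = 3.4 × 10⁻³ kg m⁻⁴
  123–146 m: Δρ/Δz = 0.633/23 = 0.028 kg m⁻⁴
  146–150 m: Δρ/Δz = 0.037/4 = 9.2 × 10⁻³ kg m⁻⁴
The largest gradient is in the 123–146 m interval — the pycnocline.

123–146 m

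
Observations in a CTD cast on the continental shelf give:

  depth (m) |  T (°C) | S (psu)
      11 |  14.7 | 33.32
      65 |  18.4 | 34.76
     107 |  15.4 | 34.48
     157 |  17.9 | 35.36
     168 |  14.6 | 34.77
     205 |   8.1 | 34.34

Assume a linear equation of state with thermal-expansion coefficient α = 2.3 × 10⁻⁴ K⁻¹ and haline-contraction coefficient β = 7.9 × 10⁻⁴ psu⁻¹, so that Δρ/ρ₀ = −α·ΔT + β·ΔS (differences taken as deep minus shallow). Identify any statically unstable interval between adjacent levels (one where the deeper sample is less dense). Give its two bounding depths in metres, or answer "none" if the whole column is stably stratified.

Evaluate Δρ/ρ₀ = −αΔT + βΔS across each adjacent pair:
  11–65 m: −αΔT+βΔS = −(2.3 × 10⁻⁴)(+3.7)+(7.9 × 10⁻⁴)(+1.44) = 2.9 × 10⁻⁴ → stable
  65–107 m: −αΔT+βΔS = −(2.3 × 10⁻⁴)(-3.0)+(7.9 × 10⁻⁴)(-0.28) = 4.7 × 10⁻⁴ → stable
  107–157 m: −αΔT+βΔS = −(2.3 × 10⁻⁴)(+2.5)+(7.9 × 10⁻⁴)(+0.88) = 1.2 × 10⁻⁴ → stable
  157–168 m: −αΔT+βΔS = −(2.3 × 10⁻⁴)(-3.3)+(7.9 × 10⁻⁴)(-0.59) = 2.9 × 10⁻⁴ → stable
  168–205 m: −αΔT+βΔS = −(2.3 × 10⁻⁴)(-6.5)+(7.9 × 10⁻⁴)(-0.43) = 1.2 × 10⁻³ → stable
Every interval has Δρ > 0: the column is stably stratified throughout.

none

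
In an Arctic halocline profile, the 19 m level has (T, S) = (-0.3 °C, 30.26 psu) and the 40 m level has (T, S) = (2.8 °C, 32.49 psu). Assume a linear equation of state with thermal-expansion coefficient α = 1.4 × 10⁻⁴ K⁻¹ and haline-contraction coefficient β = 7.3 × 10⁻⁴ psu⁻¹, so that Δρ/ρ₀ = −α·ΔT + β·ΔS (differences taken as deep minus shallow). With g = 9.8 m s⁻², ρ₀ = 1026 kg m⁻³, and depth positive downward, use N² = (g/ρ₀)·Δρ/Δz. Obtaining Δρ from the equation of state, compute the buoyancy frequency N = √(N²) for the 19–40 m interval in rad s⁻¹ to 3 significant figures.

ΔT = +3.1 K, ΔS = +2.23 psu (deep − shallow).
Δρ/ρ₀ = −αΔT + βΔS = -4.34 × 10⁻⁴ + 1.6279 × 10⁻³ = 1.1939 × 10⁻³, so Δρ ≈ 1.225 kg m⁻³.
N² = (g/ρ₀)·Δρ/Δz = g·(Δρ/ρ₀)/Δz = 9.8 × 1.1939 × 10⁻³ / 21 = 5.5715 × 10⁻⁴ s⁻².
N = √(5.5715 × 10⁻⁴) = 0.023604 rad s⁻¹ ≈ 0.0236 rad s⁻¹.

0.0236 rad s⁻¹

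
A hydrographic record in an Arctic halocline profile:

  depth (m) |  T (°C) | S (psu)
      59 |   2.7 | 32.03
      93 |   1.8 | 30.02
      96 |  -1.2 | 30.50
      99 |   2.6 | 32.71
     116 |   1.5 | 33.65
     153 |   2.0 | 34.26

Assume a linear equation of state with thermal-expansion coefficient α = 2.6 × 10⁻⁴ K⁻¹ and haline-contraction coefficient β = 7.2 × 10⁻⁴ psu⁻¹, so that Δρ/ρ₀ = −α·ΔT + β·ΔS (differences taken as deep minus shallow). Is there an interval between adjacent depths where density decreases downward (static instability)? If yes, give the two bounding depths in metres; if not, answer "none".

59–93 m

Evaluate Δρ/ρ₀ = −αΔT + βΔS across each adjacent pair:
  59–93 m: −αΔT+βΔS = −(2.6 × 10⁻⁴)(-0.9)+(7.2 × 10⁻⁴)(-2.01) = -1.2 × 10⁻³ → UNSTABLE
  93–96 m: −αΔT+βΔS = −(2.6 × 10⁻⁴)(-3.0)+(7.2 × 10⁻⁴)(+0.48) = 1.1 × 10⁻³ → stable
  96–99 m: −αΔT+βΔS = −(2.6 × 10⁻⁴)(+3.8)+(7.2 × 10⁻⁴)(+2.21) = 6.0 × 10⁻⁴ → stable
  99–116 m: −αΔT+βΔS = −(2.6 × 10⁻⁴)(-1.1)+(7.2 × 10⁻⁴)(+0.94) = 9.6 × 10⁻⁴ → stable
  116–153 m: −αΔT+βΔS = −(2.6 × 10⁻⁴)(+0.5)+(7.2 × 10⁻⁴)(+0.61) = 3.1 × 10⁻⁴ → stable
The 59–93 m interval has Δρ < 0: lighter water underlies denser water.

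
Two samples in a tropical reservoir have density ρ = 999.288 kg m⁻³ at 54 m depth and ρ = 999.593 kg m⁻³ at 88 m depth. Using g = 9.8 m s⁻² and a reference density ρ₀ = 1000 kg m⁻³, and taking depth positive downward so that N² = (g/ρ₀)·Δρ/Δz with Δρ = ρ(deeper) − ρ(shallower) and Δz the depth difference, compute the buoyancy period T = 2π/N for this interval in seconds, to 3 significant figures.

670 s

Δρ = 999.593 − 999.288 = 0.305 kg m⁻³ over Δz = 88 − 54 = 34 m.
N² = (9.8/1000) × (0.305/34) = 8.7912 × 10⁻⁵ s⁻².
N = √(8.7912 × 10⁻⁵) = 9.3761 × 10⁻³ rad s⁻¹, so T = 2π/N = 670.13 s ≈ 670 s.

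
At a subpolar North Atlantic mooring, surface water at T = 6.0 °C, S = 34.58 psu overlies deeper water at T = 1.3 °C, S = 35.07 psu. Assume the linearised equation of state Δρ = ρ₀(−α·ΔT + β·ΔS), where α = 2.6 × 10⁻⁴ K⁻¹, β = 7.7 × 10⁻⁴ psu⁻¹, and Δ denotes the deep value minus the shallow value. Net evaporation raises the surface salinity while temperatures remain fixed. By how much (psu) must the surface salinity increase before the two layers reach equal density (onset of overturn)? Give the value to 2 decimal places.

2.08 psu

Neutral buoyancy requires −α(T_deep − T_surf) + β(S_deep − S_surf′) = 0.
S_surf′ = S_deep − (α/β)·ΔT = 35.07 − (2.6 × 10⁻⁴/7.7 × 10⁻⁴)·(-4.7) = 36.6570 psu.
Increase required: 36.6570 − 34.58 = 2.0770 psu.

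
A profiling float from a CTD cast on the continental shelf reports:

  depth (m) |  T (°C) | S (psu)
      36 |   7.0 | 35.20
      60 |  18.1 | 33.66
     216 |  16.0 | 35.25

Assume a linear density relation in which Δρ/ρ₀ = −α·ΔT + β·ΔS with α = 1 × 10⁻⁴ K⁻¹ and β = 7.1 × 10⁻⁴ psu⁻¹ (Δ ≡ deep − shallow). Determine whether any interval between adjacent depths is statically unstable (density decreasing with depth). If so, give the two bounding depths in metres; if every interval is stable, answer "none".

Evaluate Δρ/ρ₀ = −αΔT + βΔS across each adjacent pair:
  36–60 m: −αΔT+βΔS = −(1 × 10⁻⁴)(+11.1)+(7.1 × 10⁻⁴)(-1.54) = -2.2 × 10⁻³ → UNSTABLE
  60–216 m: −αΔT+βΔS = −(1 × 10⁻⁴)(-2.1)+(7.1 × 10⁻⁴)(+1.59) = 1.3 × 10⁻³ → stable
The 36–60 m interval has Δρ < 0: lighter water underlies denser water.

36–60 m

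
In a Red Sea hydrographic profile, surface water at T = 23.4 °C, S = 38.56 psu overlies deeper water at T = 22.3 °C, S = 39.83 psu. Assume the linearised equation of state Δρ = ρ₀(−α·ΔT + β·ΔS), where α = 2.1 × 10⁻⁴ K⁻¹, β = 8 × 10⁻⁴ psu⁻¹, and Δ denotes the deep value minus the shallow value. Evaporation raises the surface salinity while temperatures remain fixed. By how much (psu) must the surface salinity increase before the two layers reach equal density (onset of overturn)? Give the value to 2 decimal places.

Neutral buoyancy requires −α(T_deep − T_surf) + β(S_deep − S_surf′) = 0.
S_surf′ = S_deep − (α/β)·ΔT = 39.83 − (2.1 × 10⁻⁴/8 × 10⁻⁴)·(-1.1) = 40.1187 psu.
Increase required: 40.1187 − 38.56 = 1.5587 psu.

1.56 psu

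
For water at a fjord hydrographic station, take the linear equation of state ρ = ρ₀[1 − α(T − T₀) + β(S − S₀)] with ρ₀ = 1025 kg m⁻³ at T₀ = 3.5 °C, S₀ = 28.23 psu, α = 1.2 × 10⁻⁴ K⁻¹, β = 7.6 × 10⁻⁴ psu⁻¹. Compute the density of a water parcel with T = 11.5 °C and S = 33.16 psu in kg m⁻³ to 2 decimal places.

1027.86 kg m⁻³

T − T₀ = +8.0 K, S − S₀ = +4.93 psu.
Bracket = 1 − α·(+8.0) + β·(+4.93) = 1 + (2.7868 × 10⁻³) = 1.0027868.
ρ = 1025 × 1.0027868 = 1027.86 kg m⁻³.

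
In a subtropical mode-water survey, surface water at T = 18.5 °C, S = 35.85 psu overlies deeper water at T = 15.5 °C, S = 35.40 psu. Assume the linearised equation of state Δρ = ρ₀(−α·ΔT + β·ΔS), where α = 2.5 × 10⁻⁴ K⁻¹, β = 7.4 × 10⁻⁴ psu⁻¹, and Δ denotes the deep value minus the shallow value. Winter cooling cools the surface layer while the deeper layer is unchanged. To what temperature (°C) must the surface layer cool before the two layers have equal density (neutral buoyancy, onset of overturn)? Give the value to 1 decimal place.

16.8 °C

Neutral buoyancy requires Δρ = 0, i.e. −α(T_deep − T_surf′) + β(S_deep − S_surf) = 0.
T_surf′ = T_deep − (β/α)·ΔS = 15.5 − (7.4 × 10⁻⁴/2.5 × 10⁻⁴)·(-0.45) = 16.832 °C.
Cooling required: 18.5 − (16.832) = 1.668 °C.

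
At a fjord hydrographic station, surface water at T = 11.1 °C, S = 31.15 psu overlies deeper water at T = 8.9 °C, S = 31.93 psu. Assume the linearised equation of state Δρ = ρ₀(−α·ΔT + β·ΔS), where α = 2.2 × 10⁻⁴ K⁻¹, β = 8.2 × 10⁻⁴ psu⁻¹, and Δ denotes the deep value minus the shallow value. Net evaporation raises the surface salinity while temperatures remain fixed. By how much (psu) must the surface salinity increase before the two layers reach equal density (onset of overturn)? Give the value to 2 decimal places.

Neutral buoyancy requires −α(T_deep − T_surf) + β(S_deep − S_surf′) = 0.
S_surf′ = S_deep − (α/β)·ΔT = 31.93 − (2.2 × 10⁻⁴/8.2 × 10⁻⁴)·(-2.2) = 32.5202 psu.
Increase required: 32.5202 − 31.15 = 1.3702 psu.

1.37 psu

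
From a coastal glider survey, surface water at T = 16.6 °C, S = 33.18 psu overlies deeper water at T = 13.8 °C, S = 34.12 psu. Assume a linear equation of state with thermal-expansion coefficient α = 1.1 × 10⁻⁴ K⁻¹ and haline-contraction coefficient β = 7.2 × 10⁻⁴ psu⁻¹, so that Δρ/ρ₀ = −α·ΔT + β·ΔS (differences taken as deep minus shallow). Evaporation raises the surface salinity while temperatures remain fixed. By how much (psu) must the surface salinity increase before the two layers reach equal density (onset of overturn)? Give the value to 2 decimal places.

1.37 psu

Neutral buoyancy requires −α(T_deep − T_surf) + β(S_deep − S_surf′) = 0.
S_surf′ = S_deep − (α/β)·ΔT = 34.12 − (1.1 × 10⁻⁴/7.2 × 10⁻⁴)·(-2.8) = 34.5478 psu.
Increase required: 34.5478 − 33.18 = 1.3678 psu.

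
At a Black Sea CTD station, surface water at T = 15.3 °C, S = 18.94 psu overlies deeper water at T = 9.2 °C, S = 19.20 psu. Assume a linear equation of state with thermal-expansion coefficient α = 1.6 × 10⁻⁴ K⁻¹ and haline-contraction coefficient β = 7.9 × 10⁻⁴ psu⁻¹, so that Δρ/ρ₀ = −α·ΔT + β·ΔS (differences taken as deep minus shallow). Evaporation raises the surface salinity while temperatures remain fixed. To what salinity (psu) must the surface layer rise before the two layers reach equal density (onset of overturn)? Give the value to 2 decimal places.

Neutral buoyancy requires −α(T_deep − T_surf) + β(S_deep − S_surf′) = 0.
S_surf′ = S_deep − (α/β)·ΔT = 19.20 − (1.6 × 10⁻⁴/7.9 × 10⁻⁴)·(-6.1) = 20.4354 psu.
Increase required: 20.4354 − 18.94 = 1.4954 psu.

20.44 psu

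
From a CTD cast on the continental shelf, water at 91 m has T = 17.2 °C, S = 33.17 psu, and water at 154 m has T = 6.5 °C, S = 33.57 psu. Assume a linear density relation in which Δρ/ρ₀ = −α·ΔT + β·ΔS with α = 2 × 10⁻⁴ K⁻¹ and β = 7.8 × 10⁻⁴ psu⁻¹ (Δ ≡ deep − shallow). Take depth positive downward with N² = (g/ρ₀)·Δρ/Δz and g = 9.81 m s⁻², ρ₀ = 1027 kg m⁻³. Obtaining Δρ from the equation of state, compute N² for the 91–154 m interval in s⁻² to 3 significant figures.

3.82 × 10⁻⁴ s⁻²

ΔT = -10.7 K, ΔS = +0.40 psu (deep − shallow).
Δρ/ρ₀ = −αΔT + βΔS = 2.14 × 10⁻³ + 3.12 × 10⁻⁴ = 2.452 × 10⁻³, so Δρ ≈ 2.518 kg m⁻³.
N² = (g/ρ₀)·Δρ/Δz = g·(Δρ/ρ₀)/Δz = 9.81 × 2.452 × 10⁻³ / 63 = 3.8181 × 10⁻⁴ s⁻² ≈ 3.82 × 10⁻⁴ s⁻².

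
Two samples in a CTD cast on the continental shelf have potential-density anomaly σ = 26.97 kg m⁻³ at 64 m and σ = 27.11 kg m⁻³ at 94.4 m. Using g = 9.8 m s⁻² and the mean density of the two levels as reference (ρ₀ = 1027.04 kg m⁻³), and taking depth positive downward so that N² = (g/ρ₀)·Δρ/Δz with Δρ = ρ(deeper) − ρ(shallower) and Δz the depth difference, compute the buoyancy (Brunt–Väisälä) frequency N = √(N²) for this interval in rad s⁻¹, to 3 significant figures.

6.63 × 10⁻³ rad s⁻¹

Δρ = 1027.11 − 1026.97 = 0.14 kg m⁻³ over Δz = 94.4 − 64 = 30.4 m.
N² = (9.8/1027.04) × (0.14/30.4) = 4.3943 × 10⁻⁵ s⁻².
N = √(4.3943 × 10⁻⁵) = 6.6290 × 10⁻³ rad s⁻¹ ≈ 6.63 × 10⁻³ rad s⁻¹.
N² > 0, so the interval is statically stable.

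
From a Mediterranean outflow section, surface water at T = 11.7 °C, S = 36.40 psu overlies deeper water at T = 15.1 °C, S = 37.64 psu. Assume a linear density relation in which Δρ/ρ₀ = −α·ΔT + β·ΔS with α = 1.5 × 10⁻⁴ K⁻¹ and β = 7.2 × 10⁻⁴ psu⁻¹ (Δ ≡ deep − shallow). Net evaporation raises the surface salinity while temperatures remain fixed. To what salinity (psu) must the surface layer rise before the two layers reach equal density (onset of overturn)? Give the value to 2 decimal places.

Neutral buoyancy requires −α(T_deep − T_surf) + β(S_deep − S_surf′) = 0.
S_surf′ = S_deep − (α/β)·ΔT = 37.64 − (1.5 × 10⁻⁴/7.2 × 10⁻⁴)·(+3.4) = 36.9317 psu.
Increase required: 36.9317 − 36.40 = 0.5317 psu.

36.93 psu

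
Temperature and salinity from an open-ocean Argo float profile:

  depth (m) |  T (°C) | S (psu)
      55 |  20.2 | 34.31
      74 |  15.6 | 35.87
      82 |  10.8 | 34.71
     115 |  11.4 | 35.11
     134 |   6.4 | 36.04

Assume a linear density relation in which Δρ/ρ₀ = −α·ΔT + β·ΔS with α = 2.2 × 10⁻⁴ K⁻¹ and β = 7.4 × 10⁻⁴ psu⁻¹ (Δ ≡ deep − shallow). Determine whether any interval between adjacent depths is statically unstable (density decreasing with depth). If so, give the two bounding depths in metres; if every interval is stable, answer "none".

Evaluate Δρ/ρ₀ = −αΔT + βΔS across each adjacent pair:
  55–74 m: −αΔT+βΔS = −(2.2 × 10⁻⁴)(-4.6)+(7.4 × 10⁻⁴)(+1.56) = 2.2 × 10⁻³ → stable
  74–82 m: −αΔT+βΔS = −(2.2 × 10⁻⁴)(-4.8)+(7.4 × 10⁻⁴)(-1.16) = 2.0 × 10⁻⁴ → stable
  82–115 m: −αΔT+βΔS = −(2.2 × 10⁻⁴)(+0.6)+(7.4 × 10⁻⁴)(+0.40) = 1.6 × 10⁻⁴ → stable
  115–134 m: −αΔT+βΔS = −(2.2 × 10⁻⁴)(-5.0)+(7.4 × 10⁻⁴)(+0.93) = 1.8 × 10⁻³ → stable
Every interval has Δρ > 0: the column is stably stratified throughout.

none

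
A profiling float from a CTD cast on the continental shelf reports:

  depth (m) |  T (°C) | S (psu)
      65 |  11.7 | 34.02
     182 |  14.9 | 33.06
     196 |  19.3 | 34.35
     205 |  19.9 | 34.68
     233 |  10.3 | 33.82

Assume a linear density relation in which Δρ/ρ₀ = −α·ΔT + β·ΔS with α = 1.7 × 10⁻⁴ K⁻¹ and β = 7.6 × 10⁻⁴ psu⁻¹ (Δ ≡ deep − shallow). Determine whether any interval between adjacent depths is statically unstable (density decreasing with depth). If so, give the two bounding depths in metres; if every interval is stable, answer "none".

65–182 m

Evaluate Δρ/ρ₀ = −αΔT + βΔS across each adjacent pair:
  65–182 m: −αΔT+βΔS = −(1.7 × 10⁻⁴)(+3.2)+(7.6 × 10⁻⁴)(-0.96) = -1.3 × 10⁻³ → UNSTABLE
  182–196 m: −αΔT+βΔS = −(1.7 × 10⁻⁴)(+4.4)+(7.6 × 10⁻⁴)(+1.29) = 2.3 × 10⁻⁴ → stable
  196–205 m: −αΔT+βΔS = −(1.7 × 10⁻⁴)(+0.6)+(7.6 × 10⁻⁴)(+0.33) = 1.5 × 10⁻⁴ → stable
  205–233 m: −αΔT+βΔS = −(1.7 × 10⁻⁴)(-9.6)+(7.6 × 10⁻⁴)(-0.86) = 9.8 × 10⁻⁴ → stable
The 65–182 m interval has Δρ < 0: lighter water underlies denser water.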